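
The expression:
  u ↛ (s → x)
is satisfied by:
  {u: True, s: True, x: False}


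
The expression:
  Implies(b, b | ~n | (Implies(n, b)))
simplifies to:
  True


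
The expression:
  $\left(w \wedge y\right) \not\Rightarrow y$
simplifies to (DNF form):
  $\text{False}$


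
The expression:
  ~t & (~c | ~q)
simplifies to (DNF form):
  (~c & ~t) | (~q & ~t)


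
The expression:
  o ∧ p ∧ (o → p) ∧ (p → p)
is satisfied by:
  {p: True, o: True}


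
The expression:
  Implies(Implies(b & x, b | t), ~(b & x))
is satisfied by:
  {x: False, b: False}
  {b: True, x: False}
  {x: True, b: False}


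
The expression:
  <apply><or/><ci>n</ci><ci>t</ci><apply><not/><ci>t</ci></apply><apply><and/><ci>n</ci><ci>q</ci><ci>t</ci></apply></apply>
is always true.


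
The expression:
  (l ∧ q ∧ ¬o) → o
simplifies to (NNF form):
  o ∨ ¬l ∨ ¬q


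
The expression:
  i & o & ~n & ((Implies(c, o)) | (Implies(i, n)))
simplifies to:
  i & o & ~n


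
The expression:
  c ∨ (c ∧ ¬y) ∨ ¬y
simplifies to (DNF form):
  c ∨ ¬y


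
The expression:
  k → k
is always true.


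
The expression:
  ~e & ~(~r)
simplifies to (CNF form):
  r & ~e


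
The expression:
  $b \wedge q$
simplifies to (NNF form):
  $b \wedge q$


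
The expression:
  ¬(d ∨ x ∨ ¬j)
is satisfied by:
  {j: True, x: False, d: False}


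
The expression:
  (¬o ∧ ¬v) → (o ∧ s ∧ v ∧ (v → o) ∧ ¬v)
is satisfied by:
  {o: True, v: True}
  {o: True, v: False}
  {v: True, o: False}


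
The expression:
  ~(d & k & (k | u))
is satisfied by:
  {k: False, d: False}
  {d: True, k: False}
  {k: True, d: False}


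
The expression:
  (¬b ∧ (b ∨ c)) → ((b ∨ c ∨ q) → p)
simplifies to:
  b ∨ p ∨ ¬c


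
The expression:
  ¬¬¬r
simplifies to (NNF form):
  ¬r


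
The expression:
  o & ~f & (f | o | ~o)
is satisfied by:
  {o: True, f: False}


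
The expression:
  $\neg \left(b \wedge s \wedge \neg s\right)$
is always true.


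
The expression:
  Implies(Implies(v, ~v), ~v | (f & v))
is always true.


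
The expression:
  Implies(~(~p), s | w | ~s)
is always true.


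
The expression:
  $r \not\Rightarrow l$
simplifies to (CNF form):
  $r \wedge \neg l$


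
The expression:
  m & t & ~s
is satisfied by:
  {t: True, m: True, s: False}


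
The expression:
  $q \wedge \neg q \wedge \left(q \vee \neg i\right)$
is never true.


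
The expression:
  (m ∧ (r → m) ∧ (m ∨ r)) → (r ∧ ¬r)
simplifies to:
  ¬m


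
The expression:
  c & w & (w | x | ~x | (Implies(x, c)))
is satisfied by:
  {c: True, w: True}


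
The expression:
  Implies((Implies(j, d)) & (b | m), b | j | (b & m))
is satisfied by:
  {b: True, j: True, m: False}
  {b: True, j: False, m: False}
  {j: True, b: False, m: False}
  {b: False, j: False, m: False}
  {b: True, m: True, j: True}
  {b: True, m: True, j: False}
  {m: True, j: True, b: False}


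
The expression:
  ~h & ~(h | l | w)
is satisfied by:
  {h: False, w: False, l: False}


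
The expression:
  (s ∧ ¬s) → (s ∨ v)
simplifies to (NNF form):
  True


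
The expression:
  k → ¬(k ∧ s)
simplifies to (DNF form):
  ¬k ∨ ¬s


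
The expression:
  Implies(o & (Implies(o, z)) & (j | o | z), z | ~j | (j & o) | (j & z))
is always true.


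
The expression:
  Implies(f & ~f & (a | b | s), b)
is always true.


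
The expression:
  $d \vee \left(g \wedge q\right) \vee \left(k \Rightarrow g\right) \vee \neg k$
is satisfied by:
  {d: True, g: True, k: False}
  {d: True, k: False, g: False}
  {g: True, k: False, d: False}
  {g: False, k: False, d: False}
  {d: True, g: True, k: True}
  {d: True, k: True, g: False}
  {g: True, k: True, d: False}


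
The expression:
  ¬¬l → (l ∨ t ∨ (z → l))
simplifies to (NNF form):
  True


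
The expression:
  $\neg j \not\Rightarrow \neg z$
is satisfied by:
  {z: True, j: False}


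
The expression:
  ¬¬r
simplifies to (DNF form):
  r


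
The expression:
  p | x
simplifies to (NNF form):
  p | x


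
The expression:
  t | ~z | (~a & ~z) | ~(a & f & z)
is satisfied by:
  {t: True, z: False, a: False, f: False}
  {f: False, z: False, t: False, a: False}
  {f: True, t: True, z: False, a: False}
  {f: True, z: False, t: False, a: False}
  {a: True, t: True, f: False, z: False}
  {a: True, f: False, z: False, t: False}
  {a: True, f: True, t: True, z: False}
  {a: True, f: True, z: False, t: False}
  {t: True, z: True, a: False, f: False}
  {z: True, a: False, t: False, f: False}
  {f: True, z: True, t: True, a: False}
  {f: True, z: True, a: False, t: False}
  {t: True, z: True, a: True, f: False}
  {z: True, a: True, f: False, t: False}
  {f: True, z: True, a: True, t: True}


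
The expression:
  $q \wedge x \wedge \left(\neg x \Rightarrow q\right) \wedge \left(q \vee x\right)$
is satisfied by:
  {x: True, q: True}


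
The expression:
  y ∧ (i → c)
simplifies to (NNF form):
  y ∧ (c ∨ ¬i)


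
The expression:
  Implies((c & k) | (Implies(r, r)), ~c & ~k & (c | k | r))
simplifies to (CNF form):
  r & ~c & ~k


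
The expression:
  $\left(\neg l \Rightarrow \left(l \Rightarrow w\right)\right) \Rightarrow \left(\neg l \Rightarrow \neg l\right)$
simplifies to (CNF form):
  $\text{True}$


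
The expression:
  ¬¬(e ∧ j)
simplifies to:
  e ∧ j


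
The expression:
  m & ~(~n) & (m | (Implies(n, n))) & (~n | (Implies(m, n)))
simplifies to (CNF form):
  m & n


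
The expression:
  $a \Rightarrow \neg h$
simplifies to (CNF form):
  $\neg a \vee \neg h$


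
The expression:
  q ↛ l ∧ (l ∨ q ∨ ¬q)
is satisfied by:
  {q: True, l: False}


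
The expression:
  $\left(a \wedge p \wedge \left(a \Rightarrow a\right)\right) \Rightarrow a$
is always true.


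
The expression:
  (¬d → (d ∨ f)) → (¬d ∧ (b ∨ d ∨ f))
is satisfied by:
  {d: False}


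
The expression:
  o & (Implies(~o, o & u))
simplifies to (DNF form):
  o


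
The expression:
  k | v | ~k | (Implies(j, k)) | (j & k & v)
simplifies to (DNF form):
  True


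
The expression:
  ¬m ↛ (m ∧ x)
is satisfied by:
  {m: False}


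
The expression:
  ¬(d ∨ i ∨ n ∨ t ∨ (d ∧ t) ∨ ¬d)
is never true.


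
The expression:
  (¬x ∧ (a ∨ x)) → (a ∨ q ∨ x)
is always true.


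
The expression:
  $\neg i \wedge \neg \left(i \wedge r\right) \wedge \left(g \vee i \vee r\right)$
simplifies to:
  $\neg i \wedge \left(g \vee r\right)$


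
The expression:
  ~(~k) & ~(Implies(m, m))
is never true.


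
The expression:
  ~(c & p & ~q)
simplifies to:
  q | ~c | ~p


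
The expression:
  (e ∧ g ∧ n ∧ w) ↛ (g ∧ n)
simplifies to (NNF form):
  False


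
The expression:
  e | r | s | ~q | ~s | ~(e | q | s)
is always true.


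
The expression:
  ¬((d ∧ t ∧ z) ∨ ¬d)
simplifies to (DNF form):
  (d ∧ ¬t) ∨ (d ∧ ¬z)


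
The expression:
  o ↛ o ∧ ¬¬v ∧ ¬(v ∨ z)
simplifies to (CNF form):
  False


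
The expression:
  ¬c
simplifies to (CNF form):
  ¬c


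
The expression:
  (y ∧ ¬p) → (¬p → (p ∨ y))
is always true.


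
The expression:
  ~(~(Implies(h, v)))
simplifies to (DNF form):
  v | ~h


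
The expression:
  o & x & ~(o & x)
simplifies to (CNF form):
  False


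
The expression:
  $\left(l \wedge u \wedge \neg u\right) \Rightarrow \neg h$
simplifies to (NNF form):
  $\text{True}$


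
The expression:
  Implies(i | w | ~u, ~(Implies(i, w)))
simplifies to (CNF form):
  ~w & (i | u)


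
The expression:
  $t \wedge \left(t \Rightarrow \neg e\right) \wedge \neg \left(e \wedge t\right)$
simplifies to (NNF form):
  $t \wedge \neg e$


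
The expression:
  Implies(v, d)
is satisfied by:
  {d: True, v: False}
  {v: False, d: False}
  {v: True, d: True}


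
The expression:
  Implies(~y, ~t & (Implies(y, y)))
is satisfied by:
  {y: True, t: False}
  {t: False, y: False}
  {t: True, y: True}


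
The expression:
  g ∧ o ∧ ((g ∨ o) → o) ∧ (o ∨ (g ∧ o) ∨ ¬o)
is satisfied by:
  {g: True, o: True}


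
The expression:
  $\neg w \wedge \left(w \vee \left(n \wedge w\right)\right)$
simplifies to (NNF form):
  $\text{False}$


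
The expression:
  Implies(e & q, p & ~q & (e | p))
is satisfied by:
  {e: False, q: False}
  {q: True, e: False}
  {e: True, q: False}


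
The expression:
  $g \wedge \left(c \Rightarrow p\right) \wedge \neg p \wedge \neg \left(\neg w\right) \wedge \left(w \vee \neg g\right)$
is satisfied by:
  {w: True, g: True, p: False, c: False}


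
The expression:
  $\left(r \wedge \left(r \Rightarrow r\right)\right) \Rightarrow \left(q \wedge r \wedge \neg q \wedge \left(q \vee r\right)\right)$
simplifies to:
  $\neg r$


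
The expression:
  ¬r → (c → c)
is always true.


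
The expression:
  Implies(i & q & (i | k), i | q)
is always true.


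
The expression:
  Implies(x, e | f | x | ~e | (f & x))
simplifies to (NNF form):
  True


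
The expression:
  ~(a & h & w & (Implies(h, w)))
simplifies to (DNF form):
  ~a | ~h | ~w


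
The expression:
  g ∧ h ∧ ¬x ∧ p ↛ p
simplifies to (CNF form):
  False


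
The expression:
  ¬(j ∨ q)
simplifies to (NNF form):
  ¬j ∧ ¬q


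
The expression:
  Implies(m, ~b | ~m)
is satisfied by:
  {m: False, b: False}
  {b: True, m: False}
  {m: True, b: False}


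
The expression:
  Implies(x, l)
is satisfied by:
  {l: True, x: False}
  {x: False, l: False}
  {x: True, l: True}


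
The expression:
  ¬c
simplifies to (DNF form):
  ¬c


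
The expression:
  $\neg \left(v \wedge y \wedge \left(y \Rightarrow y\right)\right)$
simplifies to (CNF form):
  $\neg v \vee \neg y$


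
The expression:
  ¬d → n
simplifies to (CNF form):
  d ∨ n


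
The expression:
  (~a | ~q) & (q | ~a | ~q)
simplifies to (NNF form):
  ~a | ~q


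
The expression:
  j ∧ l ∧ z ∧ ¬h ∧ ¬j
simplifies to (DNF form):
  False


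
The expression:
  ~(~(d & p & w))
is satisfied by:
  {p: True, w: True, d: True}


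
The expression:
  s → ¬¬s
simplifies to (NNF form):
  True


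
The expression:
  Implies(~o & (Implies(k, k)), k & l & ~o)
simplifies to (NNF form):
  o | (k & l)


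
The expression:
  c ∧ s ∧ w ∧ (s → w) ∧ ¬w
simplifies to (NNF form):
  False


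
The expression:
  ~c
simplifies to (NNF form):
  ~c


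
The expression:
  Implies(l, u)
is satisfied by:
  {u: True, l: False}
  {l: False, u: False}
  {l: True, u: True}


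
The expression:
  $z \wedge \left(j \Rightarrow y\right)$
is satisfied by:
  {z: True, y: True, j: False}
  {z: True, y: False, j: False}
  {z: True, j: True, y: True}


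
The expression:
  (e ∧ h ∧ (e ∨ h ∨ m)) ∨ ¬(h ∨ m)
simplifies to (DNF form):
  (e ∧ h) ∨ (¬h ∧ ¬m)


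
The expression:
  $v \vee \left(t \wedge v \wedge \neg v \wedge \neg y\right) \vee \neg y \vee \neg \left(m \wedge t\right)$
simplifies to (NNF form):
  $v \vee \neg m \vee \neg t \vee \neg y$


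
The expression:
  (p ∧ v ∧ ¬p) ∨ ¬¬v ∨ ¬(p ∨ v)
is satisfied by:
  {v: True, p: False}
  {p: False, v: False}
  {p: True, v: True}


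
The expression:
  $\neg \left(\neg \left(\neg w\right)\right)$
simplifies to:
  $\neg w$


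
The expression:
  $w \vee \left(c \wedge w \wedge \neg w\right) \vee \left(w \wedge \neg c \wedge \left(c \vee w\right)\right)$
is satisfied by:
  {w: True}


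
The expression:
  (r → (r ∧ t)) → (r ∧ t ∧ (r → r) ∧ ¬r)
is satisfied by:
  {r: True, t: False}


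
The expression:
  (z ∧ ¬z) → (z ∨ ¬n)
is always true.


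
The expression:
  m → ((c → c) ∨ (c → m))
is always true.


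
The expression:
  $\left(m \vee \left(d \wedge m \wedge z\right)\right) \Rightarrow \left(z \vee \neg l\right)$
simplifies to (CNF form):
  $z \vee \neg l \vee \neg m$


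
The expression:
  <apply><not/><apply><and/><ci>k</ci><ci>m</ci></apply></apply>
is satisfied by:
  {k: False, m: False}
  {m: True, k: False}
  {k: True, m: False}


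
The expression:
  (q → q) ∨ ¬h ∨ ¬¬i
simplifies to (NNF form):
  True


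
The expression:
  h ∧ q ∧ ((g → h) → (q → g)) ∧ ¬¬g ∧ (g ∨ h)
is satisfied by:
  {h: True, g: True, q: True}


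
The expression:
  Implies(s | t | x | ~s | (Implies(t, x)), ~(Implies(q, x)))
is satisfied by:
  {q: True, x: False}


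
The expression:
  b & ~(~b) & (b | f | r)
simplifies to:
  b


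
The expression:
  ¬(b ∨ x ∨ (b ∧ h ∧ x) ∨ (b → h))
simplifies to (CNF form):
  False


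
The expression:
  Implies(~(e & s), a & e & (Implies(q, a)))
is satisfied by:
  {a: True, s: True, e: True}
  {a: True, e: True, s: False}
  {s: True, e: True, a: False}


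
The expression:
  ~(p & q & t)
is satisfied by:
  {p: False, t: False, q: False}
  {q: True, p: False, t: False}
  {t: True, p: False, q: False}
  {q: True, t: True, p: False}
  {p: True, q: False, t: False}
  {q: True, p: True, t: False}
  {t: True, p: True, q: False}


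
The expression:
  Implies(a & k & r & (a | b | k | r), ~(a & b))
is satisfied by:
  {k: False, a: False, b: False, r: False}
  {r: True, k: False, a: False, b: False}
  {b: True, k: False, a: False, r: False}
  {r: True, b: True, k: False, a: False}
  {a: True, r: False, k: False, b: False}
  {r: True, a: True, k: False, b: False}
  {b: True, a: True, r: False, k: False}
  {r: True, b: True, a: True, k: False}
  {k: True, b: False, a: False, r: False}
  {r: True, k: True, b: False, a: False}
  {b: True, k: True, r: False, a: False}
  {r: True, b: True, k: True, a: False}
  {a: True, k: True, b: False, r: False}
  {r: True, a: True, k: True, b: False}
  {b: True, a: True, k: True, r: False}


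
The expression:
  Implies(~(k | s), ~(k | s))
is always true.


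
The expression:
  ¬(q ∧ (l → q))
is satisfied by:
  {q: False}


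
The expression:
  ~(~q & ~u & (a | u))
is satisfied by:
  {q: True, u: True, a: False}
  {q: True, u: False, a: False}
  {u: True, q: False, a: False}
  {q: False, u: False, a: False}
  {a: True, q: True, u: True}
  {a: True, q: True, u: False}
  {a: True, u: True, q: False}


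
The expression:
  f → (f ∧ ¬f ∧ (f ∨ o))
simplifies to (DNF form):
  ¬f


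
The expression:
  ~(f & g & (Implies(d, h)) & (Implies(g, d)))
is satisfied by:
  {h: False, d: False, g: False, f: False}
  {f: True, h: False, d: False, g: False}
  {g: True, h: False, d: False, f: False}
  {f: True, g: True, h: False, d: False}
  {d: True, f: False, h: False, g: False}
  {f: True, d: True, h: False, g: False}
  {g: True, d: True, f: False, h: False}
  {f: True, g: True, d: True, h: False}
  {h: True, g: False, d: False, f: False}
  {f: True, h: True, g: False, d: False}
  {g: True, h: True, f: False, d: False}
  {f: True, g: True, h: True, d: False}
  {d: True, h: True, g: False, f: False}
  {f: True, d: True, h: True, g: False}
  {g: True, d: True, h: True, f: False}


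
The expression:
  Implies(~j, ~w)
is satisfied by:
  {j: True, w: False}
  {w: False, j: False}
  {w: True, j: True}


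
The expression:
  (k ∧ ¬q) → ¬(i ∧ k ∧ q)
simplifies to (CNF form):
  True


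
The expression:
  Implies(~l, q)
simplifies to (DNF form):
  l | q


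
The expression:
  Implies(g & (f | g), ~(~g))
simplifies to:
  True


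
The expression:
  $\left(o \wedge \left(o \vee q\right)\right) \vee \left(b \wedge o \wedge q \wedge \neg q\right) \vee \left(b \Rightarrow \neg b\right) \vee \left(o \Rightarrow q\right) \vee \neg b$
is always true.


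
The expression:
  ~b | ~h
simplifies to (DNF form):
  ~b | ~h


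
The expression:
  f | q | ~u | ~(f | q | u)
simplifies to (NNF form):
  f | q | ~u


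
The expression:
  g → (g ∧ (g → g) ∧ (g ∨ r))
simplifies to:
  True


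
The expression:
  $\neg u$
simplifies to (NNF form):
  $\neg u$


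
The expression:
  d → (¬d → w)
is always true.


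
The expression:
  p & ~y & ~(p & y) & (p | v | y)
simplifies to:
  p & ~y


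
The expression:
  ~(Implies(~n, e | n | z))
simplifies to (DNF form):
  ~e & ~n & ~z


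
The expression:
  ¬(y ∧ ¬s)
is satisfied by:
  {s: True, y: False}
  {y: False, s: False}
  {y: True, s: True}


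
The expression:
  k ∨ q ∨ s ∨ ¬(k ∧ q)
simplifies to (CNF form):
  True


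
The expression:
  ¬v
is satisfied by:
  {v: False}


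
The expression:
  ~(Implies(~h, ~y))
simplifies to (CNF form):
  y & ~h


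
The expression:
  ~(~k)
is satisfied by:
  {k: True}


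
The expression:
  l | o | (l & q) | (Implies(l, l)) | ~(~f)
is always true.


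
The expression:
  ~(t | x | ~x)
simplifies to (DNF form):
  False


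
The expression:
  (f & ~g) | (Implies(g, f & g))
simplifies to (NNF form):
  f | ~g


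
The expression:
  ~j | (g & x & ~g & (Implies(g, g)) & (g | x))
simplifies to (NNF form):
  ~j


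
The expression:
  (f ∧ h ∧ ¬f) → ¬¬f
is always true.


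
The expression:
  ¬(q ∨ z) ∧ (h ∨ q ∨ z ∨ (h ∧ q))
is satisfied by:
  {h: True, q: False, z: False}


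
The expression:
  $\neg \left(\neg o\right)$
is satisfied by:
  {o: True}


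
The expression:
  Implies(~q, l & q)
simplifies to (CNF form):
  q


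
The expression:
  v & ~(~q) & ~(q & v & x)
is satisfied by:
  {q: True, v: True, x: False}


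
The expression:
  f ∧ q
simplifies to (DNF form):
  f ∧ q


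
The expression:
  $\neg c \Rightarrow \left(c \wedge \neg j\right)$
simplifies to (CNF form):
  $c$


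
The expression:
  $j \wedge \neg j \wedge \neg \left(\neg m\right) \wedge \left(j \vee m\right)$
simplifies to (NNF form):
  $\text{False}$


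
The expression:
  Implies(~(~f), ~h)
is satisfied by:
  {h: False, f: False}
  {f: True, h: False}
  {h: True, f: False}


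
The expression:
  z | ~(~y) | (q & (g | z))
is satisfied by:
  {y: True, z: True, g: True, q: True}
  {y: True, z: True, g: True, q: False}
  {y: True, z: True, q: True, g: False}
  {y: True, z: True, q: False, g: False}
  {y: True, g: True, q: True, z: False}
  {y: True, g: True, q: False, z: False}
  {y: True, g: False, q: True, z: False}
  {y: True, g: False, q: False, z: False}
  {z: True, g: True, q: True, y: False}
  {z: True, g: True, q: False, y: False}
  {z: True, q: True, g: False, y: False}
  {z: True, q: False, g: False, y: False}
  {g: True, q: True, z: False, y: False}


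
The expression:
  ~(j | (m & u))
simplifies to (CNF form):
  ~j & (~m | ~u)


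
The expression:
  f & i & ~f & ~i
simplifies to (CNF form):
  False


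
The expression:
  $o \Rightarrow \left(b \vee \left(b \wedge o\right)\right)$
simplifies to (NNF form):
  $b \vee \neg o$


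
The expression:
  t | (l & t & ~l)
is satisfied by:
  {t: True}


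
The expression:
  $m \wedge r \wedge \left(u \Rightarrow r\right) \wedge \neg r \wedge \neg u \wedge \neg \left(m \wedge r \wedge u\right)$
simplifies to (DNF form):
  $\text{False}$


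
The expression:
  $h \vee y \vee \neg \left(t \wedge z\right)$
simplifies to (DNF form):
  $h \vee y \vee \neg t \vee \neg z$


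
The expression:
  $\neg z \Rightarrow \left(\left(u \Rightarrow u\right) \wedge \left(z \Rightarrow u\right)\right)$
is always true.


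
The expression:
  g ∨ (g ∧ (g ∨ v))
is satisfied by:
  {g: True}


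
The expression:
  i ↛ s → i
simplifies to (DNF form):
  True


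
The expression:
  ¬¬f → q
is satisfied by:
  {q: True, f: False}
  {f: False, q: False}
  {f: True, q: True}


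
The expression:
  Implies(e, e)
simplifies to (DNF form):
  True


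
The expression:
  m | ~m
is always true.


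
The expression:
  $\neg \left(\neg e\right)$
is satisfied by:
  {e: True}


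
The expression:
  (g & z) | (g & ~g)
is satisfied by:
  {z: True, g: True}


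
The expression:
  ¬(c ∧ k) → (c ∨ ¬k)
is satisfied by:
  {c: True, k: False}
  {k: False, c: False}
  {k: True, c: True}


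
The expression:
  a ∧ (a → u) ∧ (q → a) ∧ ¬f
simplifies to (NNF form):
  a ∧ u ∧ ¬f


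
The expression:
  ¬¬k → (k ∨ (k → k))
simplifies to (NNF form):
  True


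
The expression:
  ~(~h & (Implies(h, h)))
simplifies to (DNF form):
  h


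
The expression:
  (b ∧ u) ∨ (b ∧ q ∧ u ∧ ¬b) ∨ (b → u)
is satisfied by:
  {u: True, b: False}
  {b: False, u: False}
  {b: True, u: True}


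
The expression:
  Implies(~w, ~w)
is always true.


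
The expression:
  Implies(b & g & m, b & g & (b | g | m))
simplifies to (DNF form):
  True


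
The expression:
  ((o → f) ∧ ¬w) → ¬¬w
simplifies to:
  w ∨ (o ∧ ¬f)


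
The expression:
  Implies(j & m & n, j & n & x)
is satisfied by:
  {x: True, m: False, n: False, j: False}
  {x: False, m: False, n: False, j: False}
  {j: True, x: True, m: False, n: False}
  {j: True, x: False, m: False, n: False}
  {x: True, n: True, j: False, m: False}
  {n: True, j: False, m: False, x: False}
  {j: True, n: True, x: True, m: False}
  {j: True, n: True, x: False, m: False}
  {x: True, m: True, j: False, n: False}
  {m: True, j: False, n: False, x: False}
  {x: True, j: True, m: True, n: False}
  {j: True, m: True, x: False, n: False}
  {x: True, n: True, m: True, j: False}
  {n: True, m: True, j: False, x: False}
  {j: True, n: True, m: True, x: True}


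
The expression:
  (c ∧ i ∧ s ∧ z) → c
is always true.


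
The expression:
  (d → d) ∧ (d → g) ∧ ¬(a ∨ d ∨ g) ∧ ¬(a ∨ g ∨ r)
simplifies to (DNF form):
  ¬a ∧ ¬d ∧ ¬g ∧ ¬r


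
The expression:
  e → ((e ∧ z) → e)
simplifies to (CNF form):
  True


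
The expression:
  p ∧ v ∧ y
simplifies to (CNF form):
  p ∧ v ∧ y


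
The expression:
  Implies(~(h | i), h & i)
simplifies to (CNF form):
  h | i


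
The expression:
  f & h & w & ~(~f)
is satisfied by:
  {h: True, w: True, f: True}


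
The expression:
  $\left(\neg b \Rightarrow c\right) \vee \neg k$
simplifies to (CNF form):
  $b \vee c \vee \neg k$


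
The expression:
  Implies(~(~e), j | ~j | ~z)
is always true.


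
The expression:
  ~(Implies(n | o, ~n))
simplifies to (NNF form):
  n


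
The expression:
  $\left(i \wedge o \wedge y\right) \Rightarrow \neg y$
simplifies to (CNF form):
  $\neg i \vee \neg o \vee \neg y$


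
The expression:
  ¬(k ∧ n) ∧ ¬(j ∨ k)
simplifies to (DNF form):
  ¬j ∧ ¬k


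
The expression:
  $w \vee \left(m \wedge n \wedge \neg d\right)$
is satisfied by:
  {m: True, w: True, n: True, d: False}
  {m: True, w: True, d: False, n: False}
  {w: True, n: True, d: False, m: False}
  {w: True, d: False, n: False, m: False}
  {w: True, m: True, d: True, n: True}
  {w: True, m: True, d: True, n: False}
  {w: True, d: True, n: True, m: False}
  {w: True, d: True, n: False, m: False}
  {m: True, n: True, d: False, w: False}


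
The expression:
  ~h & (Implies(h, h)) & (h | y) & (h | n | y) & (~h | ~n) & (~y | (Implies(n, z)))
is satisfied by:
  {z: True, y: True, h: False, n: False}
  {y: True, z: False, h: False, n: False}
  {n: True, z: True, y: True, h: False}


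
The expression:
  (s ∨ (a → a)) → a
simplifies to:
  a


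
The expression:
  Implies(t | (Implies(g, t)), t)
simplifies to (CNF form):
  g | t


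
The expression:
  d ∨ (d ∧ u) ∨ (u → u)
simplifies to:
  True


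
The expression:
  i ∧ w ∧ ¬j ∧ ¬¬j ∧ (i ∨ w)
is never true.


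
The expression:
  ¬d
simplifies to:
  ¬d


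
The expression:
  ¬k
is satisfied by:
  {k: False}


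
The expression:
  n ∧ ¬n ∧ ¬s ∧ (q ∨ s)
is never true.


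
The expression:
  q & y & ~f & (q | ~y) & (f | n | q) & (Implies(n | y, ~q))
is never true.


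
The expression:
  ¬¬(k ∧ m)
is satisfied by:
  {m: True, k: True}


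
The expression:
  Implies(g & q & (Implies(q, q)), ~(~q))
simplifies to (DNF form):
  True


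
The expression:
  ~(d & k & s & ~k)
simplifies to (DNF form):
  True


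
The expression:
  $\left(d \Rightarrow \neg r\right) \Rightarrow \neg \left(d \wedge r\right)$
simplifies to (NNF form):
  $\text{True}$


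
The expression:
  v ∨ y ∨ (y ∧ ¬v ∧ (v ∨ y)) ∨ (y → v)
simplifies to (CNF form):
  True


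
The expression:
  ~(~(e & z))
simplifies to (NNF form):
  e & z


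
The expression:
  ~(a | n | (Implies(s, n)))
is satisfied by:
  {s: True, n: False, a: False}


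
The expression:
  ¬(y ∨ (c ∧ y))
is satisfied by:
  {y: False}


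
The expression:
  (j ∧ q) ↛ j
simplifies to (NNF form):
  False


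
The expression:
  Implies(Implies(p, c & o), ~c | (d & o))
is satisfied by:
  {p: True, d: True, c: False, o: False}
  {p: True, d: False, c: False, o: False}
  {d: True, o: False, p: False, c: False}
  {o: False, d: False, p: False, c: False}
  {o: True, p: True, d: True, c: False}
  {o: True, p: True, d: False, c: False}
  {o: True, d: True, p: False, c: False}
  {o: True, d: False, p: False, c: False}
  {c: True, p: True, d: True, o: False}
  {c: True, p: True, d: False, o: False}
  {o: True, c: True, p: True, d: True}
  {o: True, c: True, d: True, p: False}


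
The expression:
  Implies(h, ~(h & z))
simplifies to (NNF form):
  ~h | ~z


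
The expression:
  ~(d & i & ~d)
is always true.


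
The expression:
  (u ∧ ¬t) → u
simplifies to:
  True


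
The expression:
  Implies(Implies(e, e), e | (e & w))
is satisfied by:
  {e: True}


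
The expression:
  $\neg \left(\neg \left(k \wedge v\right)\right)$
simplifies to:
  $k \wedge v$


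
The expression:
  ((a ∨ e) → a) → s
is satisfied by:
  {s: True, e: True, a: False}
  {s: True, e: False, a: False}
  {a: True, s: True, e: True}
  {a: True, s: True, e: False}
  {e: True, a: False, s: False}


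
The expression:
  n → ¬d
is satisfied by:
  {d: False, n: False}
  {n: True, d: False}
  {d: True, n: False}


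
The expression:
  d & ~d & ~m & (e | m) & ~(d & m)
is never true.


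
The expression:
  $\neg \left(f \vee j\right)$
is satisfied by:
  {f: False, j: False}


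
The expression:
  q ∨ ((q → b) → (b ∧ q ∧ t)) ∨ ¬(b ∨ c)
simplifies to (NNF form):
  q ∨ (¬b ∧ ¬c)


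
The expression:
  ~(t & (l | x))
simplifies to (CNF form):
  (~l | ~t) & (~t | ~x)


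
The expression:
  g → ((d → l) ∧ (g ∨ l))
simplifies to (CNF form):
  l ∨ ¬d ∨ ¬g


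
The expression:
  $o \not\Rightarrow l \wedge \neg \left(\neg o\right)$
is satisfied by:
  {o: True, l: False}


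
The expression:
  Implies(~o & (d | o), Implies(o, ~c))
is always true.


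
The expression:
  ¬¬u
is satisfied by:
  {u: True}


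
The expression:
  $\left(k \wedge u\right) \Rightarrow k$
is always true.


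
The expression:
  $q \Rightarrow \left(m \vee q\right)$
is always true.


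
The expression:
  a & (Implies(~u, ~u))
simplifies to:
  a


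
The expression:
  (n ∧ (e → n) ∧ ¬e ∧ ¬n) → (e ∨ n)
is always true.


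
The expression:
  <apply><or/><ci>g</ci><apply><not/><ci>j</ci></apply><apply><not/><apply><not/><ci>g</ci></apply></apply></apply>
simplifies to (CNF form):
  <apply><or/><ci>g</ci><apply><not/><ci>j</ci></apply></apply>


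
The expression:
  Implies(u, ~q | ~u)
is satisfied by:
  {u: False, q: False}
  {q: True, u: False}
  {u: True, q: False}


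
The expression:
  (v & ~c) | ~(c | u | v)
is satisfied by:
  {v: True, u: False, c: False}
  {u: False, c: False, v: False}
  {v: True, u: True, c: False}


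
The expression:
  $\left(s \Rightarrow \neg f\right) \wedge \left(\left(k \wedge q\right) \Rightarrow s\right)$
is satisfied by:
  {k: False, q: False, s: False, f: False}
  {f: True, k: False, q: False, s: False}
  {q: True, f: False, k: False, s: False}
  {f: True, q: True, k: False, s: False}
  {k: True, f: False, q: False, s: False}
  {f: True, k: True, q: False, s: False}
  {s: True, f: False, k: False, q: False}
  {s: True, q: True, f: False, k: False}
  {s: True, k: True, f: False, q: False}
  {s: True, q: True, k: True, f: False}


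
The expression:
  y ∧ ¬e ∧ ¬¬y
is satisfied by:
  {y: True, e: False}


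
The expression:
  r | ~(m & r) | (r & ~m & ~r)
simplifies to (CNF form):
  True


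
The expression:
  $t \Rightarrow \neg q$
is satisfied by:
  {t: False, q: False}
  {q: True, t: False}
  {t: True, q: False}


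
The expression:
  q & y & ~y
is never true.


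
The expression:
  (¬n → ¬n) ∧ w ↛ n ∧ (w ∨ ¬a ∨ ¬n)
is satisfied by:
  {w: True, n: False}


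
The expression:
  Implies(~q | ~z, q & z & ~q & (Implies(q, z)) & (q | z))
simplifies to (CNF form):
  q & z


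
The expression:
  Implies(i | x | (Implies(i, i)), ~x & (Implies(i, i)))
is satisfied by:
  {x: False}


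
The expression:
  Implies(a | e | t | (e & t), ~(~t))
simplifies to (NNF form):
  t | (~a & ~e)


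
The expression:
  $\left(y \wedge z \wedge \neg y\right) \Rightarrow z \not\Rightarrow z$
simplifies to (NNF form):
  $\text{True}$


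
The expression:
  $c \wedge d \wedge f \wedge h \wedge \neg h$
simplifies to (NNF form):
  $\text{False}$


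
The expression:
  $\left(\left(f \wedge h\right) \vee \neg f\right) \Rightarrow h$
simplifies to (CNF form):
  $f \vee h$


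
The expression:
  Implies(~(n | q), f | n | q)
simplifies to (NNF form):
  f | n | q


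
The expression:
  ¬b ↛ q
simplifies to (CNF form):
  q ∨ ¬b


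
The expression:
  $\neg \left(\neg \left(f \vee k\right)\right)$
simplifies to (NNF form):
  $f \vee k$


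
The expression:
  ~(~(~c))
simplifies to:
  ~c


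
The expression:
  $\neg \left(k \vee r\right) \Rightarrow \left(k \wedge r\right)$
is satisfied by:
  {r: True, k: True}
  {r: True, k: False}
  {k: True, r: False}


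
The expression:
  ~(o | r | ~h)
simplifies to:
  h & ~o & ~r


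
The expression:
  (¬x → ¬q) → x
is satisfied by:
  {x: True, q: True}
  {x: True, q: False}
  {q: True, x: False}


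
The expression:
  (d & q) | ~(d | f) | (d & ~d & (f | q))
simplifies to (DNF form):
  (d & q) | (~d & ~f)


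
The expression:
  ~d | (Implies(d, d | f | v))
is always true.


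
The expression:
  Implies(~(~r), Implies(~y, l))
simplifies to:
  l | y | ~r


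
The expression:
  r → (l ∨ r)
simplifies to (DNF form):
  True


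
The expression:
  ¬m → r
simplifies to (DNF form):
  m ∨ r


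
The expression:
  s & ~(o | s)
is never true.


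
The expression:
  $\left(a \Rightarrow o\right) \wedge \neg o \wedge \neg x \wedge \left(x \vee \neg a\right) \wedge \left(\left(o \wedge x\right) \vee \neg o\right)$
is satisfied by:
  {x: False, o: False, a: False}


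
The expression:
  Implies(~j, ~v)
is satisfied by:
  {j: True, v: False}
  {v: False, j: False}
  {v: True, j: True}


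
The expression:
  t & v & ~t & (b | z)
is never true.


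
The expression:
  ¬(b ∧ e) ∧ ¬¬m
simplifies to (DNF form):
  (m ∧ ¬b) ∨ (m ∧ ¬e)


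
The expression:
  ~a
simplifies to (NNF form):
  ~a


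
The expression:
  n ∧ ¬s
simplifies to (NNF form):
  n ∧ ¬s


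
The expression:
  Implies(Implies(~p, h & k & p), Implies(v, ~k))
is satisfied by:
  {p: False, k: False, v: False}
  {v: True, p: False, k: False}
  {k: True, p: False, v: False}
  {v: True, k: True, p: False}
  {p: True, v: False, k: False}
  {v: True, p: True, k: False}
  {k: True, p: True, v: False}


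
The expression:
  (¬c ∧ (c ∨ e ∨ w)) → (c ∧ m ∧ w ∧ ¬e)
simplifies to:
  c ∨ (¬e ∧ ¬w)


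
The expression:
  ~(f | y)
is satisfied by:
  {y: False, f: False}


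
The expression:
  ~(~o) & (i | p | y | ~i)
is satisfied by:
  {o: True}


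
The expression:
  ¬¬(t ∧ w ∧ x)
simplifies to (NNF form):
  t ∧ w ∧ x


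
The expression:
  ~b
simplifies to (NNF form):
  ~b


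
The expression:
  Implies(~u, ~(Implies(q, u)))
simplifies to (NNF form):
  q | u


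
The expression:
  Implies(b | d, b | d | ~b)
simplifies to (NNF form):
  True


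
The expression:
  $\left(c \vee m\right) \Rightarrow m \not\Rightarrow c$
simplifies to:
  $\neg c$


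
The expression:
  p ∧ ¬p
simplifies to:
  False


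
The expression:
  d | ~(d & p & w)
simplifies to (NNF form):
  True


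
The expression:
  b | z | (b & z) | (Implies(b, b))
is always true.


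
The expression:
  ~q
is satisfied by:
  {q: False}


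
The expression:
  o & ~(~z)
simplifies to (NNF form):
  o & z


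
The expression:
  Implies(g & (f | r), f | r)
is always true.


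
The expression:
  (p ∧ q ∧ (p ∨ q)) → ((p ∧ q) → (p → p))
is always true.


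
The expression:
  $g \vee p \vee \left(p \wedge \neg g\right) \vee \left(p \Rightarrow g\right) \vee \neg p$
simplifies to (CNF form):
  $\text{True}$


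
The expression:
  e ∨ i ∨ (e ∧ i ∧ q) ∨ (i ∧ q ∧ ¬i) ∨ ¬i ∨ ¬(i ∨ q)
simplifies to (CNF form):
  True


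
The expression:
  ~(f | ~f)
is never true.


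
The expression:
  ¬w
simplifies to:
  ¬w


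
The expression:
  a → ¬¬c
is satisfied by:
  {c: True, a: False}
  {a: False, c: False}
  {a: True, c: True}


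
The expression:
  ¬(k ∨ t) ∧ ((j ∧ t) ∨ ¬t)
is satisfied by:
  {t: False, k: False}


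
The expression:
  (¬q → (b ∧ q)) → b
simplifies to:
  b ∨ ¬q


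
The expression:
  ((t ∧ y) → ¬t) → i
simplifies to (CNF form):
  (i ∨ t) ∧ (i ∨ y)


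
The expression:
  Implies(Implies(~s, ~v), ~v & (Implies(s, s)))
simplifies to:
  ~s | ~v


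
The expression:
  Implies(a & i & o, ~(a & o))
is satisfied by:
  {o: False, a: False, i: False}
  {i: True, o: False, a: False}
  {a: True, o: False, i: False}
  {i: True, a: True, o: False}
  {o: True, i: False, a: False}
  {i: True, o: True, a: False}
  {a: True, o: True, i: False}


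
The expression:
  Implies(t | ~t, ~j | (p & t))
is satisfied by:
  {t: True, p: True, j: False}
  {t: True, p: False, j: False}
  {p: True, t: False, j: False}
  {t: False, p: False, j: False}
  {j: True, t: True, p: True}


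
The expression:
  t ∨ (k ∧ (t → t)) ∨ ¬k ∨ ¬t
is always true.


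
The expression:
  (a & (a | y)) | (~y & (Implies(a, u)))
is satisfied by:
  {a: True, y: False}
  {y: False, a: False}
  {y: True, a: True}


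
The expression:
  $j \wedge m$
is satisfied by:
  {m: True, j: True}


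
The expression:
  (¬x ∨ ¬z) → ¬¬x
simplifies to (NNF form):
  x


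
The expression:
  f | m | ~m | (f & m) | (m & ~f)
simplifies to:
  True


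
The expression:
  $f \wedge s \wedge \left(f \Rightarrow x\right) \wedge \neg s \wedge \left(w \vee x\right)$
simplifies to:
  $\text{False}$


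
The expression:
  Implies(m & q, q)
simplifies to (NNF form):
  True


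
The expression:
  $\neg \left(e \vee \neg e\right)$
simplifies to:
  $\text{False}$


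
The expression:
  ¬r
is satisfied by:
  {r: False}


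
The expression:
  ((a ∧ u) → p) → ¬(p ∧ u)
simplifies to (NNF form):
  ¬p ∨ ¬u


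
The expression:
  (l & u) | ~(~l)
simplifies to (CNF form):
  l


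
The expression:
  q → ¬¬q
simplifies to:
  True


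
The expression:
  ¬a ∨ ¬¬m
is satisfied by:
  {m: True, a: False}
  {a: False, m: False}
  {a: True, m: True}


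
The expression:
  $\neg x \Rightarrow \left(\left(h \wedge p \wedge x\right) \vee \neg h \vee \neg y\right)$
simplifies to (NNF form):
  $x \vee \neg h \vee \neg y$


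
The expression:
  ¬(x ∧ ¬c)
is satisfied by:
  {c: True, x: False}
  {x: False, c: False}
  {x: True, c: True}


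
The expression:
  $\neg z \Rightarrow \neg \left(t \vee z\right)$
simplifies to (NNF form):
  $z \vee \neg t$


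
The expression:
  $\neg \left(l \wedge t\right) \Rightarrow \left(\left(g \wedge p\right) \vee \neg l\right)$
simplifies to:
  $t \vee \left(g \wedge p\right) \vee \neg l$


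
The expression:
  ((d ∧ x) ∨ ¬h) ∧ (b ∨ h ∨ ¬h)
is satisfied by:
  {x: True, d: True, h: False}
  {x: True, d: False, h: False}
  {d: True, x: False, h: False}
  {x: False, d: False, h: False}
  {x: True, h: True, d: True}


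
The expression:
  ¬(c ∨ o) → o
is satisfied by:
  {o: True, c: True}
  {o: True, c: False}
  {c: True, o: False}


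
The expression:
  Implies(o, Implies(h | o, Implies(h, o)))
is always true.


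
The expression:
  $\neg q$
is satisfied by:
  {q: False}


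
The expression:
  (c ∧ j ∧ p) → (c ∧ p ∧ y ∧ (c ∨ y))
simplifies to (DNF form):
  y ∨ ¬c ∨ ¬j ∨ ¬p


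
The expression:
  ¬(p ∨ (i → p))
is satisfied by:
  {i: True, p: False}


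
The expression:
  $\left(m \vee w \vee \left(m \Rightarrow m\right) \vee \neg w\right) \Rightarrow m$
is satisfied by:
  {m: True}


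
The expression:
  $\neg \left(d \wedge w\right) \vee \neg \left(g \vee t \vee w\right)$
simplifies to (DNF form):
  $\neg d \vee \neg w$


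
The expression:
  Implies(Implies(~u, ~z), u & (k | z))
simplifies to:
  z | (k & u)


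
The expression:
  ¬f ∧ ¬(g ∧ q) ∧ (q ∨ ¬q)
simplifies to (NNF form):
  ¬f ∧ (¬g ∨ ¬q)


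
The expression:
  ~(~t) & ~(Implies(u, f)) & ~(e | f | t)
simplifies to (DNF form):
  False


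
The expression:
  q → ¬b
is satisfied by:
  {q: False, b: False}
  {b: True, q: False}
  {q: True, b: False}


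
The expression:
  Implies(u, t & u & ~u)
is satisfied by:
  {u: False}


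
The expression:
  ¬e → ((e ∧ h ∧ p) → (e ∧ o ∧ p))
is always true.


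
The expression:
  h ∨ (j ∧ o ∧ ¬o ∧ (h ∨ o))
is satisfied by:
  {h: True}


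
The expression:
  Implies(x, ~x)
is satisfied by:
  {x: False}


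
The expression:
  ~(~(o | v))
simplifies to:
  o | v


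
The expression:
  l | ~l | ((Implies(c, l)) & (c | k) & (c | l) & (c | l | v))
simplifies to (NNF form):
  True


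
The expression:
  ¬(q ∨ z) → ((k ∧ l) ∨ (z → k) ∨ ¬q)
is always true.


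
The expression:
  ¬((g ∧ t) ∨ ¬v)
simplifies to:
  v ∧ (¬g ∨ ¬t)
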